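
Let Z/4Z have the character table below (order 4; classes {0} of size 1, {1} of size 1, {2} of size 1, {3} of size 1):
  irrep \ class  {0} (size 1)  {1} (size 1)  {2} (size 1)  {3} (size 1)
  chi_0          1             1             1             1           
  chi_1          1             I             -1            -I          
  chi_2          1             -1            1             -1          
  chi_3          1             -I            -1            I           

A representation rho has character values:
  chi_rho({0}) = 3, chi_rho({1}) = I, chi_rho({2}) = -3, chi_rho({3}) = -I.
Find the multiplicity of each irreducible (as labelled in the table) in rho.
Multiplicities: chi_0: 0, chi_1: 2, chi_2: 0, chi_3: 1.

Derivation: Use <chi_rho, chi> = (1/|G|) sum_C |C| * chi_rho(C) * conj(chi(C)) with |G| = 4 for each irreducible chi in the table:
  <chi_rho, chi_0> = (1/4)[1*(3)*conj(1) + 1*(I)*conj(1) + 1*(-3)*conj(1) + 1*(-I)*conj(1)]
      = (1/4)[(3) + (I) + (-3) + (-I)] = 0/4 = 0
  <chi_rho, chi_1> = (1/4)[1*(3)*conj(1) + 1*(I)*conj(I) + 1*(-3)*conj(-1) + 1*(-I)*conj(-I)]
      = (1/4)[(3) + (1) + (3) + (1)] = 8/4 = 2
  <chi_rho, chi_2> = (1/4)[1*(3)*conj(1) + 1*(I)*conj(-1) + 1*(-3)*conj(1) + 1*(-I)*conj(-1)]
      = (1/4)[(3) + (-I) + (-3) + (I)] = 0/4 = 0
  <chi_rho, chi_3> = (1/4)[1*(3)*conj(1) + 1*(I)*conj(-I) + 1*(-3)*conj(-1) + 1*(-I)*conj(I)]
      = (1/4)[(3) + (-1) + (3) + (-1)] = 4/4 = 1
(Exp terms are combined using exp(i*s)*conj(exp(i*t)) = exp(i*(s-t)), and sums of them are collapsed using the identity that for every m > 1 the m distinct m-th roots of unity sum to 0, e.g. 1 + exp(2*I*pi/3) + exp(-2*I*pi/3) = 0.)
Dimension check: dim(rho) = sum (mult * dim) = 0*1 + 2*1 + 0*1 + 1*1 = 3 = chi_rho(e) = 3.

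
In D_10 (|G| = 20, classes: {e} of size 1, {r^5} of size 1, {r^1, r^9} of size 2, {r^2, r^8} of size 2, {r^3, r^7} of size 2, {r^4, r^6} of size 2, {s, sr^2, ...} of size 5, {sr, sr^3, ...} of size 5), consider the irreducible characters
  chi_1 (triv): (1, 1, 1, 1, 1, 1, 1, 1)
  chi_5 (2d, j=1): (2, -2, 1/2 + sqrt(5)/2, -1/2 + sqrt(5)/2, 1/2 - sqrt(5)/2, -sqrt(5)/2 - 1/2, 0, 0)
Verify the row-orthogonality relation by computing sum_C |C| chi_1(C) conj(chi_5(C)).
Sum = 0; so <chi_1, chi_5> = 0 (distinct irreducibles are orthogonal).

Explanation: Compute term by term over conjugacy classes (|C| * chi_1(C) * conj(chi_5(C))):
  1*(1)*conj(2) + 1*(1)*conj(-2) + 2*(1)*conj(1/2 + sqrt(5)/2) + 2*(1)*conj(-1/2 + sqrt(5)/2) + 2*(1)*conj(1/2 - sqrt(5)/2) + 2*(1)*conj(-sqrt(5)/2 - 1/2) + 5*(1)*conj(0) + 5*(1)*conj(0)
  = (2) + (-2) + (1 + sqrt(5)) + (-1 + sqrt(5)) + (1 - sqrt(5)) + (-sqrt(5) - 1) + (0) + (0)
  = 0.
Dividing by |G| = 20 gives 0/20 = 0, matching the row-orthogonality relation <chi_1, chi_5> = [chi_1 = chi_5].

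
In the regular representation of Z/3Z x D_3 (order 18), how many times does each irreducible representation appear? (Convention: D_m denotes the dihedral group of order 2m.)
Each irreducible V_i of dimension d_i appears with multiplicity d_i, i.e. rho_reg = (direct sum over all irreducibles V_i) d_i V_i. The irreducible dimensions for Z/3Z x D_3 are 1, 1, 1, 1, 1, 1, 2, 2, 2: 6 irreducibles of dimension 1, each with multiplicity 1; 3 irreducibles of dimension 2, each with multiplicity 2. Total dimension 6*1*1 + 3*2*2 = 18 = |G|.

General theorem: in the regular representation of a finite group G, each irreducible appears with multiplicity equal to its dimension. Check: dim(rho_reg) = sum d_i^2 = 1 + 1 + 1 + 1 + 1 + 1 + 4 + 4 + 4 = 18 = |G|.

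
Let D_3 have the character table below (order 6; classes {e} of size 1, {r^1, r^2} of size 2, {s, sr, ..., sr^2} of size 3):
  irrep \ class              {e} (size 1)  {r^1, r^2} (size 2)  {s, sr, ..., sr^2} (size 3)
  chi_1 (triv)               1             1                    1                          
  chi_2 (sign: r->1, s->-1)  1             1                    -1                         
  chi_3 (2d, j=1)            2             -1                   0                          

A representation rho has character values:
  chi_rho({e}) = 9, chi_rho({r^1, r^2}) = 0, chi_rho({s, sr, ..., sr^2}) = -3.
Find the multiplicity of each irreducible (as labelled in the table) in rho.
Multiplicities: chi_1: 0, chi_2: 3, chi_3: 3.

Argument: Use <chi_rho, chi> = (1/|G|) sum_C |C| * chi_rho(C) * conj(chi(C)) with |G| = 6 for each irreducible chi in the table:
  <chi_rho, chi_1> = (1/6)[1*(9)*conj(1) + 2*(0)*conj(1) + 3*(-3)*conj(1)]
      = (1/6)[(9) + (0) + (-9)] = 0/6 = 0
  <chi_rho, chi_2> = (1/6)[1*(9)*conj(1) + 2*(0)*conj(1) + 3*(-3)*conj(-1)]
      = (1/6)[(9) + (0) + (9)] = 18/6 = 3
  <chi_rho, chi_3> = (1/6)[1*(9)*conj(2) + 2*(0)*conj(-1) + 3*(-3)*conj(0)]
      = (1/6)[(18) + (0) + (0)] = 18/6 = 3
Dimension check: dim(rho) = sum (mult * dim) = 0*1 + 3*1 + 3*2 = 9 = chi_rho(e) = 9.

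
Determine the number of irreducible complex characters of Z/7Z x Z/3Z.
21

Justification: The number of irreducible complex representations of a finite group equals its number of conjugacy classes. Z/7Z x Z/3Z is abelian of order 21, so every element is its own conjugacy class: 21 classes, so Z/7Z x Z/3Z (order 21) has exactly 21 irreducible complex representations.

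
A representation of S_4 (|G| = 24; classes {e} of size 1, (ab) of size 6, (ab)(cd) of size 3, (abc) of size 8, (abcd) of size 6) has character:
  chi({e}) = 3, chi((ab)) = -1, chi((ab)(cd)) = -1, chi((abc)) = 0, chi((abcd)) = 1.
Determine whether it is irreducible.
Irreducible: <chi, chi> = 1.

Why: <chi, chi> = (1/|G|) sum_C |C| * |chi(C)|^2 = (1/24)[1*|3|^2 + 6*|-1|^2 + 3*|-1|^2 + 8*|0|^2 + 6*|1|^2]
  = (1/24)[(9) + (6) + (3) + (0) + (6)] = 24/24 = 1.
A character is irreducible iff <chi, chi> = 1, so this representation is irreducible.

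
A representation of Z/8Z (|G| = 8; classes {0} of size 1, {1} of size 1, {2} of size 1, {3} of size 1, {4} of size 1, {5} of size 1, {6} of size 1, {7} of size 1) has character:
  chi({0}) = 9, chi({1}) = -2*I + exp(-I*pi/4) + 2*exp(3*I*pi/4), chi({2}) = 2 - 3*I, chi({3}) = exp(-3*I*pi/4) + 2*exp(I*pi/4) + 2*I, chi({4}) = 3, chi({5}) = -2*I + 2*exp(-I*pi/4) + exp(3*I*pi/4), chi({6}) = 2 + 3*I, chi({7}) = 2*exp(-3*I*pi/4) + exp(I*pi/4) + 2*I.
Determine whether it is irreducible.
Not irreducible (reducible): <chi, chi> = 17 > 1.

<chi, chi> = (1/|G|) sum_C |C| * |chi(C)|^2 = (1/8)[1*|9|^2 + 1*|-2*I + exp(-I*pi/4) + 2*exp(3*I*pi/4)|^2 + 1*|2 - 3*I|^2 + 1*|exp(-3*I*pi/4) + 2*exp(I*pi/4) + 2*I|^2 + 1*|3|^2 + 1*|-2*I + 2*exp(-I*pi/4) + exp(3*I*pi/4)|^2 + 1*|2 + 3*I|^2 + 1*|2*exp(-3*I*pi/4) + exp(I*pi/4) + 2*I|^2]
  = (1/8)[(81) + (5 + 4*exp(-3*I*pi/4) - 2*exp(3*I*pi/4) + 2*exp(I*pi/4) - 4*exp(-I*pi/4)) + (13) + (5 - 4*exp(3*I*pi/4) + 2*exp(-3*I*pi/4) - 2*exp(-I*pi/4) + 4*exp(I*pi/4)) + (9) + (5 - 4*exp(3*I*pi/4) + 2*exp(-3*I*pi/4) - 2*exp(-I*pi/4) + 4*exp(I*pi/4)) + (13) + (5 + 4*exp(-3*I*pi/4) - 2*exp(3*I*pi/4) + 2*exp(I*pi/4) - 4*exp(-I*pi/4))] = 136/8 = 17.
(Exp terms are combined using exp(i*s)*conj(exp(i*t)) = exp(i*(s-t)), and sums of them are collapsed using the identity that for every m > 1 the m distinct m-th roots of unity sum to 0, e.g. 1 + exp(2*I*pi/3) + exp(-2*I*pi/3) = 0.)
A character is irreducible iff <chi, chi> = 1, so this representation is reducible.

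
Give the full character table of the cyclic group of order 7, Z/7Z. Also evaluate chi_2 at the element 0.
Character table of Z/7Z (irreps indexed chi_0,...,chi_6 with chi_k(m) = zeta_7^(k*m), zeta_7 = exp(2*pi*i/7)):
  irrep \ class  {0} (size 1)  {1} (size 1)    {2} (size 1)    {3} (size 1)    {4} (size 1)    {5} (size 1)    {6} (size 1)  
  chi_0          1             1               1               1               1               1               1             
  chi_1          1             exp(2*I*pi/7)   exp(4*I*pi/7)   exp(6*I*pi/7)   exp(-6*I*pi/7)  exp(-4*I*pi/7)  exp(-2*I*pi/7)
  chi_2          1             exp(4*I*pi/7)   exp(-6*I*pi/7)  exp(-2*I*pi/7)  exp(2*I*pi/7)   exp(6*I*pi/7)   exp(-4*I*pi/7)
  chi_3          1             exp(6*I*pi/7)   exp(-2*I*pi/7)  exp(4*I*pi/7)   exp(-4*I*pi/7)  exp(2*I*pi/7)   exp(-6*I*pi/7)
  chi_4          1             exp(-6*I*pi/7)  exp(2*I*pi/7)   exp(-4*I*pi/7)  exp(4*I*pi/7)   exp(-2*I*pi/7)  exp(6*I*pi/7) 
  chi_5          1             exp(-4*I*pi/7)  exp(6*I*pi/7)   exp(2*I*pi/7)   exp(-2*I*pi/7)  exp(-6*I*pi/7)  exp(4*I*pi/7) 
  chi_6          1             exp(-2*I*pi/7)  exp(-4*I*pi/7)  exp(-6*I*pi/7)  exp(6*I*pi/7)   exp(4*I*pi/7)   exp(2*I*pi/7) 

Spot check: chi_2(0) = zeta_7^(2*0) = zeta_7^0 = 1.

Details: Z/7Z is abelian, so all 7 irreducible complex representations are 1-dimensional. They are given by chi_k(m) = zeta_7^(k*m) for k = 0,...,6. Row orthogonality: sum_m chi_k(m) conj(chi_l(m)) = 7 * [k = l].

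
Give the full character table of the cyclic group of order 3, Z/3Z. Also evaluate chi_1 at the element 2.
Character table of Z/3Z (irreps indexed chi_0,...,chi_2 with chi_k(m) = zeta_3^(k*m), zeta_3 = exp(2*pi*i/3)):
  irrep \ class  {0} (size 1)  {1} (size 1)    {2} (size 1)  
  chi_0          1             1               1             
  chi_1          1             exp(2*I*pi/3)   exp(-2*I*pi/3)
  chi_2          1             exp(-2*I*pi/3)  exp(2*I*pi/3) 

Spot check: chi_1(2) = zeta_3^(1*2) = zeta_3^2 = exp(-2*I*pi/3).

Solution. Z/3Z is abelian, so all 3 irreducible complex representations are 1-dimensional. They are given by chi_k(m) = zeta_3^(k*m) for k = 0,...,2. Row orthogonality: sum_m chi_k(m) conj(chi_l(m)) = 3 * [k = l].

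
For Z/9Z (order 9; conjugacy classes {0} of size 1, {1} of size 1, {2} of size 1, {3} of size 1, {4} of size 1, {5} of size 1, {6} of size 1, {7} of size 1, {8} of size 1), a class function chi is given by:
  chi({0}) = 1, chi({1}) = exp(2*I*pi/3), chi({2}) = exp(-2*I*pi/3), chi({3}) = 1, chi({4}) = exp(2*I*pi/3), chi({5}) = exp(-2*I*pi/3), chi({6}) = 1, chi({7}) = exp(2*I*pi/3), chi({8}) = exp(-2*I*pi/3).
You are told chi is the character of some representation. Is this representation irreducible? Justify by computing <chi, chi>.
Irreducible: <chi, chi> = 1.

Proof sketch: <chi, chi> = (1/|G|) sum_C |C| * |chi(C)|^2 = (1/9)[1*|1|^2 + 1*|exp(2*I*pi/3)|^2 + 1*|exp(-2*I*pi/3)|^2 + 1*|1|^2 + 1*|exp(2*I*pi/3)|^2 + 1*|exp(-2*I*pi/3)|^2 + 1*|1|^2 + 1*|exp(2*I*pi/3)|^2 + 1*|exp(-2*I*pi/3)|^2]
  = (1/9)[(1) + (1) + (1) + (1) + (1) + (1) + (1) + (1) + (1)] = 9/9 = 1.
(Exp terms are combined using exp(i*s)*conj(exp(i*t)) = exp(i*(s-t)), and sums of them are collapsed using the identity that for every m > 1 the m distinct m-th roots of unity sum to 0, e.g. 1 + exp(2*I*pi/3) + exp(-2*I*pi/3) = 0.)
A character is irreducible iff <chi, chi> = 1, so this representation is irreducible.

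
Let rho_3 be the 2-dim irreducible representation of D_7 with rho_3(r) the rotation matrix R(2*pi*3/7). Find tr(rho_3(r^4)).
chi_{rho_3}(r^4) = 2*cos(2*pi*3*4/7) = -2*cos(3*pi/7)

Explanation: rho_3(r^4) is rotation by angle 2*pi*3*4/7, whose trace is 2*cos(2*pi*3*4/7) = -2*cos(3*pi/7).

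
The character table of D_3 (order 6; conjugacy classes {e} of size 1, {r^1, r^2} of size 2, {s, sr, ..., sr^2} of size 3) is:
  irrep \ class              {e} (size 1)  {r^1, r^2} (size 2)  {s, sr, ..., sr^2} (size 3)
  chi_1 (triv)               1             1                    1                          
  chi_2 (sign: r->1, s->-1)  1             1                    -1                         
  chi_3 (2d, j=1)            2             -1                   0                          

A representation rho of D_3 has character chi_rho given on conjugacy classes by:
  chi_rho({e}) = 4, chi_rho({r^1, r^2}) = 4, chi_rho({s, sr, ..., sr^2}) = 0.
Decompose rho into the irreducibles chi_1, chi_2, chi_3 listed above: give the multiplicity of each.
Multiplicities: chi_1: 2, chi_2: 2, chi_3: 0.

Explanation: Use <chi_rho, chi> = (1/|G|) sum_C |C| * chi_rho(C) * conj(chi(C)) with |G| = 6 for each irreducible chi in the table:
  <chi_rho, chi_1> = (1/6)[1*(4)*conj(1) + 2*(4)*conj(1) + 3*(0)*conj(1)]
      = (1/6)[(4) + (8) + (0)] = 12/6 = 2
  <chi_rho, chi_2> = (1/6)[1*(4)*conj(1) + 2*(4)*conj(1) + 3*(0)*conj(-1)]
      = (1/6)[(4) + (8) + (0)] = 12/6 = 2
  <chi_rho, chi_3> = (1/6)[1*(4)*conj(2) + 2*(4)*conj(-1) + 3*(0)*conj(0)]
      = (1/6)[(8) + (-8) + (0)] = 0/6 = 0
Dimension check: dim(rho) = sum (mult * dim) = 2*1 + 2*1 + 0*2 = 4 = chi_rho(e) = 4.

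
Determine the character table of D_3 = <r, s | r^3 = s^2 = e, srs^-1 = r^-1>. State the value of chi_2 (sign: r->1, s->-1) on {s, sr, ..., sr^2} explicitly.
Conjugacy classes: {e} of size 1, {r^1, r^2} of size 2, {s, sr, ..., sr^2} of size 3.
Character table:
  irrep \ class              {e} (size 1)  {r^1, r^2} (size 2)  {s, sr, ..., sr^2} (size 3)
  chi_1 (triv)               1             1                    1                          
  chi_2 (sign: r->1, s->-1)  1             1                    -1                         
  chi_3 (2d, j=1)            2             -1                   0                          

Spot check: chi_2 (sign: r->1, s->-1) on {s, sr, ..., sr^2} = -1.

Explanation: D_3 has order 2*3 = 6 with 3 conjugacy classes, hence 3 irreducibles. Sum of squared dims 1 + 1 + 4 = 6 = |G|. Linear characters come from the abelianisation; the 2-dimensional irreps have character r^k -> 2*cos(2*pi*j*k/3), reflections -> 0.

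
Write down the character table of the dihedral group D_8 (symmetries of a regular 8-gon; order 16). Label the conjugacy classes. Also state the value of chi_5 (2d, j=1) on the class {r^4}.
Conjugacy classes: {e} of size 1, {r^4} of size 1, {r^1, r^7} of size 2, {r^2, r^6} of size 2, {r^3, r^5} of size 2, {s, sr^2, ...} of size 4, {sr, sr^3, ...} of size 4.
Character table:
  irrep \ class              {e} (size 1)  {r^4} (size 1)  {r^1, r^7} (size 2)  {r^2, r^6} (size 2)  {r^3, r^5} (size 2)  {s, sr^2, ...} (size 4)  {sr, sr^3, ...} (size 4)
  chi_1 (triv)               1             1               1                    1                    1                    1                        1                       
  chi_2 (sign: r->1, s->-1)  1             1               1                    1                    1                    -1                       -1                      
  chi_3 (r->-1, s->1)        1             1               -1                   1                    -1                   1                        -1                      
  chi_4 (r->-1, s->-1)       1             1               -1                   1                    -1                   -1                       1                       
  chi_5 (2d, j=1)            2             -2              sqrt(2)              0                    -sqrt(2)             0                        0                       
  chi_6 (2d, j=2)            2             2               0                    -2                   0                    0                        0                       
  chi_7 (2d, j=3)            2             -2              -sqrt(2)             0                    sqrt(2)              0                        0                       

Spot check: chi_5 (2d, j=1) on {r^4} = -2.

Reasoning: D_8 has order 2*8 = 16 with 7 conjugacy classes, hence 7 irreducibles. Sum of squared dims 1 + 1 + 1 + 1 + 4 + 4 + 4 = 16 = |G|. Linear characters come from the abelianisation; the 2-dimensional irreps have character r^k -> 2*cos(2*pi*j*k/8), reflections -> 0.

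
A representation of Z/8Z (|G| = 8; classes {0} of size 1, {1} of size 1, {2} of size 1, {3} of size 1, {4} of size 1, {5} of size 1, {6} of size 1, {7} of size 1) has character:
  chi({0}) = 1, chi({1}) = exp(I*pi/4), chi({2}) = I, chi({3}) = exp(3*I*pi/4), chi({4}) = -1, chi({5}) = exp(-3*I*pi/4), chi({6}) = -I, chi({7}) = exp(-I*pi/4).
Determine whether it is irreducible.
Irreducible: <chi, chi> = 1.

Derivation: <chi, chi> = (1/|G|) sum_C |C| * |chi(C)|^2 = (1/8)[1*|1|^2 + 1*|exp(I*pi/4)|^2 + 1*|I|^2 + 1*|exp(3*I*pi/4)|^2 + 1*|-1|^2 + 1*|exp(-3*I*pi/4)|^2 + 1*|-I|^2 + 1*|exp(-I*pi/4)|^2]
  = (1/8)[(1) + (1) + (1) + (1) + (1) + (1) + (1) + (1)] = 8/8 = 1.
(Exp terms are combined using exp(i*s)*conj(exp(i*t)) = exp(i*(s-t)), and sums of them are collapsed using the identity that for every m > 1 the m distinct m-th roots of unity sum to 0, e.g. 1 + exp(2*I*pi/3) + exp(-2*I*pi/3) = 0.)
A character is irreducible iff <chi, chi> = 1, so this representation is irreducible.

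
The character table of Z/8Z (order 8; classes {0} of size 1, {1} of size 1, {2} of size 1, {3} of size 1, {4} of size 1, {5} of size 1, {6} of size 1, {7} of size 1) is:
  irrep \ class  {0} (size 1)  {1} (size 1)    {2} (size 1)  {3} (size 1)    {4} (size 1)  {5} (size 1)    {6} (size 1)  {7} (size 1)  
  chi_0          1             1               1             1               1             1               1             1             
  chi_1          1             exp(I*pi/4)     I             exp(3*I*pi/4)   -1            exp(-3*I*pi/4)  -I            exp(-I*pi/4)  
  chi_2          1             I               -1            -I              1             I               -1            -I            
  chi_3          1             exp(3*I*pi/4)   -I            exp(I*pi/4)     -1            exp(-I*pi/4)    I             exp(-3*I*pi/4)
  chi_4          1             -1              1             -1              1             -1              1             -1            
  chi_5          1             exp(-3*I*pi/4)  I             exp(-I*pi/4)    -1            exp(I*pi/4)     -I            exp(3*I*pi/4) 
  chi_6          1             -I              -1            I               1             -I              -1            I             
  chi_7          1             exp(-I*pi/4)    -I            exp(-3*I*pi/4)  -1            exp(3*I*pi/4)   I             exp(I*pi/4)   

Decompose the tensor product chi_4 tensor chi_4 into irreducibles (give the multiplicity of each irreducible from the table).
chi_4 tensor chi_4 = chi_0 (all other irreducibles have multiplicity 0).

Reasoning: The character of a tensor product is the pointwise product (chi_4 * chi_4)(C) = chi_4(C) * chi_4(C):
  {0}: (1)*(1), {1}: (-1)*(-1), {2}: (1)*(1), {3}: (-1)*(-1), {4}: (1)*(1), {5}: (-1)*(-1), {6}: (1)*(1), {7}: (-1)*(-1)
so (chi_4 * chi_4) takes values
  {0} -> 1, {1} -> 1, {2} -> 1, {3} -> 1, {4} -> 1, {5} -> 1, {6} -> 1, {7} -> 1.
Now take the inner product of this character with each irreducible chi from the table, <chi_4*chi_4, chi> = (1/8) sum_C |C| (chi_4*chi_4)(C) conj(chi(C)):
  <chi_4*chi_4, chi_0> = (1/8)[1*(1)*conj(1) + 1*(1)*conj(1) + 1*(1)*conj(1) + 1*(1)*conj(1) + 1*(1)*conj(1) + 1*(1)*conj(1) + 1*(1)*conj(1) + 1*(1)*conj(1)]
      = (1/8)[(1) + (1) + (1) + (1) + (1) + (1) + (1) + (1)] = 8/8 = 1
  <chi_4*chi_4, chi_1> = (1/8)[1*(1)*conj(1) + 1*(1)*conj(exp(I*pi/4)) + 1*(1)*conj(I) + 1*(1)*conj(exp(3*I*pi/4)) + 1*(1)*conj(-1) + 1*(1)*conj(exp(-3*I*pi/4)) + 1*(1)*conj(-I) + 1*(1)*conj(exp(-I*pi/4))]
      = (1/8)[(1) + (exp(-I*pi/4)) + (-I) + (exp(-3*I*pi/4)) + (-1) + (exp(3*I*pi/4)) + (I) + (exp(I*pi/4))] = 0/8 = 0
  <chi_4*chi_4, chi_2> = (1/8)[1*(1)*conj(1) + 1*(1)*conj(I) + 1*(1)*conj(-1) + 1*(1)*conj(-I) + 1*(1)*conj(1) + 1*(1)*conj(I) + 1*(1)*conj(-1) + 1*(1)*conj(-I)]
      = (1/8)[(1) + (-I) + (-1) + (I) + (1) + (-I) + (-1) + (I)] = 0/8 = 0
  <chi_4*chi_4, chi_3> = (1/8)[1*(1)*conj(1) + 1*(1)*conj(exp(3*I*pi/4)) + 1*(1)*conj(-I) + 1*(1)*conj(exp(I*pi/4)) + 1*(1)*conj(-1) + 1*(1)*conj(exp(-I*pi/4)) + 1*(1)*conj(I) + 1*(1)*conj(exp(-3*I*pi/4))]
      = (1/8)[(1) + (exp(-3*I*pi/4)) + (I) + (exp(-I*pi/4)) + (-1) + (exp(I*pi/4)) + (-I) + (exp(3*I*pi/4))] = 0/8 = 0
  <chi_4*chi_4, chi_4> = (1/8)[1*(1)*conj(1) + 1*(1)*conj(-1) + 1*(1)*conj(1) + 1*(1)*conj(-1) + 1*(1)*conj(1) + 1*(1)*conj(-1) + 1*(1)*conj(1) + 1*(1)*conj(-1)]
      = (1/8)[(1) + (-1) + (1) + (-1) + (1) + (-1) + (1) + (-1)] = 0/8 = 0
  <chi_4*chi_4, chi_5> = (1/8)[1*(1)*conj(1) + 1*(1)*conj(exp(-3*I*pi/4)) + 1*(1)*conj(I) + 1*(1)*conj(exp(-I*pi/4)) + 1*(1)*conj(-1) + 1*(1)*conj(exp(I*pi/4)) + 1*(1)*conj(-I) + 1*(1)*conj(exp(3*I*pi/4))]
      = (1/8)[(1) + (exp(3*I*pi/4)) + (-I) + (exp(I*pi/4)) + (-1) + (exp(-I*pi/4)) + (I) + (exp(-3*I*pi/4))] = 0/8 = 0
  <chi_4*chi_4, chi_6> = (1/8)[1*(1)*conj(1) + 1*(1)*conj(-I) + 1*(1)*conj(-1) + 1*(1)*conj(I) + 1*(1)*conj(1) + 1*(1)*conj(-I) + 1*(1)*conj(-1) + 1*(1)*conj(I)]
      = (1/8)[(1) + (I) + (-1) + (-I) + (1) + (I) + (-1) + (-I)] = 0/8 = 0
  <chi_4*chi_4, chi_7> = (1/8)[1*(1)*conj(1) + 1*(1)*conj(exp(-I*pi/4)) + 1*(1)*conj(-I) + 1*(1)*conj(exp(-3*I*pi/4)) + 1*(1)*conj(-1) + 1*(1)*conj(exp(3*I*pi/4)) + 1*(1)*conj(I) + 1*(1)*conj(exp(I*pi/4))]
      = (1/8)[(1) + (exp(I*pi/4)) + (I) + (exp(3*I*pi/4)) + (-1) + (exp(-3*I*pi/4)) + (-I) + (exp(-I*pi/4))] = 0/8 = 0
(Exp terms are combined using exp(i*s)*conj(exp(i*t)) = exp(i*(s-t)), and sums of them are collapsed using the identity that for every m > 1 the m distinct m-th roots of unity sum to 0, e.g. 1 + exp(2*I*pi/3) + exp(-2*I*pi/3) = 0.)
Hence the multiplicities are chi_0: 1. Dimension check: dim(chi_4)*dim(chi_4) = 1*1 = 1 and sum (mult * dim) = 1*1 = 1.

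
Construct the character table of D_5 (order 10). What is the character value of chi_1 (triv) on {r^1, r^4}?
Conjugacy classes: {e} of size 1, {r^1, r^4} of size 2, {r^2, r^3} of size 2, {s, sr, ..., sr^4} of size 5.
Character table:
  irrep \ class              {e} (size 1)  {r^1, r^4} (size 2)  {r^2, r^3} (size 2)  {s, sr, ..., sr^4} (size 5)
  chi_1 (triv)               1             1                    1                    1                          
  chi_2 (sign: r->1, s->-1)  1             1                    1                    -1                         
  chi_3 (2d, j=1)            2             -1/2 + sqrt(5)/2     -sqrt(5)/2 - 1/2     0                          
  chi_4 (2d, j=2)            2             -sqrt(5)/2 - 1/2     -1/2 + sqrt(5)/2     0                          

Spot check: chi_1 (triv) on {r^1, r^4} = 1.

Reasoning: D_5 has order 2*5 = 10 with 4 conjugacy classes, hence 4 irreducibles. Sum of squared dims 1 + 1 + 4 + 4 = 10 = |G|. Linear characters come from the abelianisation; the 2-dimensional irreps have character r^k -> 2*cos(2*pi*j*k/5), reflections -> 0.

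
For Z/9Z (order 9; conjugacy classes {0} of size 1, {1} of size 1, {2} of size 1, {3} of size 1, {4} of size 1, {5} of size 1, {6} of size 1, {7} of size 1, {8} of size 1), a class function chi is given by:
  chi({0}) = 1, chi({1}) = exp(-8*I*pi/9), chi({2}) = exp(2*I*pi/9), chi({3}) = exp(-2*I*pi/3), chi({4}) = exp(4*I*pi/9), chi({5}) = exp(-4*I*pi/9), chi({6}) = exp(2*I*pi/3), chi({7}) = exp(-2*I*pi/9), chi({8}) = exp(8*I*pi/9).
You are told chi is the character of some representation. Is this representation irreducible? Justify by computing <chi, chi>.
Irreducible: <chi, chi> = 1.

Proof sketch: <chi, chi> = (1/|G|) sum_C |C| * |chi(C)|^2 = (1/9)[1*|1|^2 + 1*|exp(-8*I*pi/9)|^2 + 1*|exp(2*I*pi/9)|^2 + 1*|exp(-2*I*pi/3)|^2 + 1*|exp(4*I*pi/9)|^2 + 1*|exp(-4*I*pi/9)|^2 + 1*|exp(2*I*pi/3)|^2 + 1*|exp(-2*I*pi/9)|^2 + 1*|exp(8*I*pi/9)|^2]
  = (1/9)[(1) + (1) + (1) + (1) + (1) + (1) + (1) + (1) + (1)] = 9/9 = 1.
(Exp terms are combined using exp(i*s)*conj(exp(i*t)) = exp(i*(s-t)), and sums of them are collapsed using the identity that for every m > 1 the m distinct m-th roots of unity sum to 0, e.g. 1 + exp(2*I*pi/3) + exp(-2*I*pi/3) = 0.)
A character is irreducible iff <chi, chi> = 1, so this representation is irreducible.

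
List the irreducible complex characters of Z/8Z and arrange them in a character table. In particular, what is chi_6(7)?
Character table of Z/8Z (irreps indexed chi_0,...,chi_7 with chi_k(m) = zeta_8^(k*m), zeta_8 = exp(2*pi*i/8)):
  irrep \ class  {0} (size 1)  {1} (size 1)    {2} (size 1)  {3} (size 1)    {4} (size 1)  {5} (size 1)    {6} (size 1)  {7} (size 1)  
  chi_0          1             1               1             1               1             1               1             1             
  chi_1          1             exp(I*pi/4)     I             exp(3*I*pi/4)   -1            exp(-3*I*pi/4)  -I            exp(-I*pi/4)  
  chi_2          1             I               -1            -I              1             I               -1            -I            
  chi_3          1             exp(3*I*pi/4)   -I            exp(I*pi/4)     -1            exp(-I*pi/4)    I             exp(-3*I*pi/4)
  chi_4          1             -1              1             -1              1             -1              1             -1            
  chi_5          1             exp(-3*I*pi/4)  I             exp(-I*pi/4)    -1            exp(I*pi/4)     -I            exp(3*I*pi/4) 
  chi_6          1             -I              -1            I               1             -I              -1            I             
  chi_7          1             exp(-I*pi/4)    -I            exp(-3*I*pi/4)  -1            exp(3*I*pi/4)   I             exp(I*pi/4)   

Spot check: chi_6(7) = zeta_8^(6*7) = zeta_8^42 = I.

Explanation: Z/8Z is abelian, so all 8 irreducible complex representations are 1-dimensional. They are given by chi_k(m) = zeta_8^(k*m) for k = 0,...,7. Row orthogonality: sum_m chi_k(m) conj(chi_l(m)) = 8 * [k = l].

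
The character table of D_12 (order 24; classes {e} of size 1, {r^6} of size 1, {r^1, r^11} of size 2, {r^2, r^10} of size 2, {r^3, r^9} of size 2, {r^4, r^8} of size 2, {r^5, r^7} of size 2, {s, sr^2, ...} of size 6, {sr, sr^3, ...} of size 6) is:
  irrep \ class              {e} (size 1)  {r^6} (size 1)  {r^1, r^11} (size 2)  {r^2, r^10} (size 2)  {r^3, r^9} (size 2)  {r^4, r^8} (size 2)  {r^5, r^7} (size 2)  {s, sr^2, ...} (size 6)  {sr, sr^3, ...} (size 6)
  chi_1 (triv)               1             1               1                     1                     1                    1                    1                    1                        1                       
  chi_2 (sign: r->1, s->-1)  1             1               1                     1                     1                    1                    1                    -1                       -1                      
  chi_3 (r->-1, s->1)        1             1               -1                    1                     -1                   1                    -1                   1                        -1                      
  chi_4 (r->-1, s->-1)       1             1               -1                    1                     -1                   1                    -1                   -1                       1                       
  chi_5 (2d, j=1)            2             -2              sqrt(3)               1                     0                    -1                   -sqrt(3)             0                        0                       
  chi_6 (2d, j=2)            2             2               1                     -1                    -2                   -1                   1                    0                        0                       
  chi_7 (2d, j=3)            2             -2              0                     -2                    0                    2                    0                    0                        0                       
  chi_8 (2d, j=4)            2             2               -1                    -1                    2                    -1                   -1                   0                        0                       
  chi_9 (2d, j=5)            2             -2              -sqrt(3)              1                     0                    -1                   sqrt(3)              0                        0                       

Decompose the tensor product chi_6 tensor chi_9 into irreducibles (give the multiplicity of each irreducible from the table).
chi_6 tensor chi_9 = chi_7 + chi_9 (all other irreducibles have multiplicity 0).

Justification: The character of a tensor product is the pointwise product (chi_6 * chi_9)(C) = chi_6(C) * chi_9(C):
  {e}: (2)*(2), {r^6}: (2)*(-2), {r^1, r^11}: (1)*(-sqrt(3)), {r^2, r^10}: (-1)*(1), {r^3, r^9}: (-2)*(0), {r^4, r^8}: (-1)*(-1), {r^5, r^7}: (1)*(sqrt(3)), {s, sr^2, ...}: (0)*(0), {sr, sr^3, ...}: (0)*(0)
so (chi_6 * chi_9) takes values
  {e} -> 4, {r^6} -> -4, {r^1, r^11} -> -sqrt(3), {r^2, r^10} -> -1, {r^3, r^9} -> 0, {r^4, r^8} -> 1, {r^5, r^7} -> sqrt(3), {s, sr^2, ...} -> 0, {sr, sr^3, ...} -> 0.
Now take the inner product of this character with each irreducible chi from the table, <chi_6*chi_9, chi> = (1/24) sum_C |C| (chi_6*chi_9)(C) conj(chi(C)):
  <chi_6*chi_9, chi_1> = (1/24)[1*(4)*conj(1) + 1*(-4)*conj(1) + 2*(-sqrt(3))*conj(1) + 2*(-1)*conj(1) + 2*(0)*conj(1) + 2*(1)*conj(1) + 2*(sqrt(3))*conj(1) + 6*(0)*conj(1) + 6*(0)*conj(1)]
      = (1/24)[(4) + (-4) + (-2*sqrt(3)) + (-2) + (0) + (2) + (2*sqrt(3)) + (0) + (0)] = 0/24 = 0
  <chi_6*chi_9, chi_2> = (1/24)[1*(4)*conj(1) + 1*(-4)*conj(1) + 2*(-sqrt(3))*conj(1) + 2*(-1)*conj(1) + 2*(0)*conj(1) + 2*(1)*conj(1) + 2*(sqrt(3))*conj(1) + 6*(0)*conj(-1) + 6*(0)*conj(-1)]
      = (1/24)[(4) + (-4) + (-2*sqrt(3)) + (-2) + (0) + (2) + (2*sqrt(3)) + (0) + (0)] = 0/24 = 0
  <chi_6*chi_9, chi_3> = (1/24)[1*(4)*conj(1) + 1*(-4)*conj(1) + 2*(-sqrt(3))*conj(-1) + 2*(-1)*conj(1) + 2*(0)*conj(-1) + 2*(1)*conj(1) + 2*(sqrt(3))*conj(-1) + 6*(0)*conj(1) + 6*(0)*conj(-1)]
      = (1/24)[(4) + (-4) + (2*sqrt(3)) + (-2) + (0) + (2) + (-2*sqrt(3)) + (0) + (0)] = 0/24 = 0
  <chi_6*chi_9, chi_4> = (1/24)[1*(4)*conj(1) + 1*(-4)*conj(1) + 2*(-sqrt(3))*conj(-1) + 2*(-1)*conj(1) + 2*(0)*conj(-1) + 2*(1)*conj(1) + 2*(sqrt(3))*conj(-1) + 6*(0)*conj(-1) + 6*(0)*conj(1)]
      = (1/24)[(4) + (-4) + (2*sqrt(3)) + (-2) + (0) + (2) + (-2*sqrt(3)) + (0) + (0)] = 0/24 = 0
  <chi_6*chi_9, chi_5> = (1/24)[1*(4)*conj(2) + 1*(-4)*conj(-2) + 2*(-sqrt(3))*conj(sqrt(3)) + 2*(-1)*conj(1) + 2*(0)*conj(0) + 2*(1)*conj(-1) + 2*(sqrt(3))*conj(-sqrt(3)) + 6*(0)*conj(0) + 6*(0)*conj(0)]
      = (1/24)[(8) + (8) + (-6) + (-2) + (0) + (-2) + (-6) + (0) + (0)] = 0/24 = 0
  <chi_6*chi_9, chi_6> = (1/24)[1*(4)*conj(2) + 1*(-4)*conj(2) + 2*(-sqrt(3))*conj(1) + 2*(-1)*conj(-1) + 2*(0)*conj(-2) + 2*(1)*conj(-1) + 2*(sqrt(3))*conj(1) + 6*(0)*conj(0) + 6*(0)*conj(0)]
      = (1/24)[(8) + (-8) + (-2*sqrt(3)) + (2) + (0) + (-2) + (2*sqrt(3)) + (0) + (0)] = 0/24 = 0
  <chi_6*chi_9, chi_7> = (1/24)[1*(4)*conj(2) + 1*(-4)*conj(-2) + 2*(-sqrt(3))*conj(0) + 2*(-1)*conj(-2) + 2*(0)*conj(0) + 2*(1)*conj(2) + 2*(sqrt(3))*conj(0) + 6*(0)*conj(0) + 6*(0)*conj(0)]
      = (1/24)[(8) + (8) + (0) + (4) + (0) + (4) + (0) + (0) + (0)] = 24/24 = 1
  <chi_6*chi_9, chi_8> = (1/24)[1*(4)*conj(2) + 1*(-4)*conj(2) + 2*(-sqrt(3))*conj(-1) + 2*(-1)*conj(-1) + 2*(0)*conj(2) + 2*(1)*conj(-1) + 2*(sqrt(3))*conj(-1) + 6*(0)*conj(0) + 6*(0)*conj(0)]
      = (1/24)[(8) + (-8) + (2*sqrt(3)) + (2) + (0) + (-2) + (-2*sqrt(3)) + (0) + (0)] = 0/24 = 0
  <chi_6*chi_9, chi_9> = (1/24)[1*(4)*conj(2) + 1*(-4)*conj(-2) + 2*(-sqrt(3))*conj(-sqrt(3)) + 2*(-1)*conj(1) + 2*(0)*conj(0) + 2*(1)*conj(-1) + 2*(sqrt(3))*conj(sqrt(3)) + 6*(0)*conj(0) + 6*(0)*conj(0)]
      = (1/24)[(8) + (8) + (6) + (-2) + (0) + (-2) + (6) + (0) + (0)] = 24/24 = 1
Hence the multiplicities are chi_7: 1, chi_9: 1. Dimension check: dim(chi_6)*dim(chi_9) = 2*2 = 4 and sum (mult * dim) = 1*2 + 1*2 = 4.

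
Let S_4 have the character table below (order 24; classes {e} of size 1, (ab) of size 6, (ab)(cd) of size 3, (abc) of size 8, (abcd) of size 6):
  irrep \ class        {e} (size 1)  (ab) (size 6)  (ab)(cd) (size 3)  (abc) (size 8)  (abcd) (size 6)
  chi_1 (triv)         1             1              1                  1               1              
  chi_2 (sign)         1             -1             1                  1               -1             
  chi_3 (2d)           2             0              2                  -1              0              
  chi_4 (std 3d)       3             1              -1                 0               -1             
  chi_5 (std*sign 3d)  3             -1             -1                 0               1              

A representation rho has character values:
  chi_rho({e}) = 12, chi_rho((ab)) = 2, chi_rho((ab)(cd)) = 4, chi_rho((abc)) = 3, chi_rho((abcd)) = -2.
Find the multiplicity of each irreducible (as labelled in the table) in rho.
Multiplicities: chi_1: 2, chi_2: 2, chi_3: 1, chi_4: 2, chi_5: 0.

Argument: Use <chi_rho, chi> = (1/|G|) sum_C |C| * chi_rho(C) * conj(chi(C)) with |G| = 24 for each irreducible chi in the table:
  <chi_rho, chi_1> = (1/24)[1*(12)*conj(1) + 6*(2)*conj(1) + 3*(4)*conj(1) + 8*(3)*conj(1) + 6*(-2)*conj(1)]
      = (1/24)[(12) + (12) + (12) + (24) + (-12)] = 48/24 = 2
  <chi_rho, chi_2> = (1/24)[1*(12)*conj(1) + 6*(2)*conj(-1) + 3*(4)*conj(1) + 8*(3)*conj(1) + 6*(-2)*conj(-1)]
      = (1/24)[(12) + (-12) + (12) + (24) + (12)] = 48/24 = 2
  <chi_rho, chi_3> = (1/24)[1*(12)*conj(2) + 6*(2)*conj(0) + 3*(4)*conj(2) + 8*(3)*conj(-1) + 6*(-2)*conj(0)]
      = (1/24)[(24) + (0) + (24) + (-24) + (0)] = 24/24 = 1
  <chi_rho, chi_4> = (1/24)[1*(12)*conj(3) + 6*(2)*conj(1) + 3*(4)*conj(-1) + 8*(3)*conj(0) + 6*(-2)*conj(-1)]
      = (1/24)[(36) + (12) + (-12) + (0) + (12)] = 48/24 = 2
  <chi_rho, chi_5> = (1/24)[1*(12)*conj(3) + 6*(2)*conj(-1) + 3*(4)*conj(-1) + 8*(3)*conj(0) + 6*(-2)*conj(1)]
      = (1/24)[(36) + (-12) + (-12) + (0) + (-12)] = 0/24 = 0
Dimension check: dim(rho) = sum (mult * dim) = 2*1 + 2*1 + 1*2 + 2*3 + 0*3 = 12 = chi_rho(e) = 12.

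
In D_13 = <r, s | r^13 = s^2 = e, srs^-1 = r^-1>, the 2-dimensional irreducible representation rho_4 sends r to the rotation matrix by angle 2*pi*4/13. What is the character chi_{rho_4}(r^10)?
chi_{rho_4}(r^10) = 2*cos(2*pi*4*10/13) = 2*cos(80*pi/13)

Working: rho_4(r^10) is rotation by angle 2*pi*4*10/13, whose trace is 2*cos(2*pi*4*10/13) = 2*cos(80*pi/13).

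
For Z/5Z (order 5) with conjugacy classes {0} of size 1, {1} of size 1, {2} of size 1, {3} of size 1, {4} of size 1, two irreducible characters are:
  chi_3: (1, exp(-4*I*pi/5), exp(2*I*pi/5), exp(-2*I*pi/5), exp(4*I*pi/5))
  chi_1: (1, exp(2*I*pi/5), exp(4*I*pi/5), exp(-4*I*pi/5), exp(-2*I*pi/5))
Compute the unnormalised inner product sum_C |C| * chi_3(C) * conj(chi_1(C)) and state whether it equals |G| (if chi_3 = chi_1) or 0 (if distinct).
Sum = 0; so <chi_3, chi_1> = 0 (distinct irreducibles are orthogonal).

Derivation: Compute term by term over conjugacy classes (|C| * chi_3(C) * conj(chi_1(C))):
  1*(1)*conj(1) + 1*(exp(-4*I*pi/5))*conj(exp(2*I*pi/5)) + 1*(exp(2*I*pi/5))*conj(exp(4*I*pi/5)) + 1*(exp(-2*I*pi/5))*conj(exp(-4*I*pi/5)) + 1*(exp(4*I*pi/5))*conj(exp(-2*I*pi/5))
  = (1) + (exp(4*I*pi/5)) + (exp(-2*I*pi/5)) + (exp(2*I*pi/5)) + (exp(-4*I*pi/5))
  = 0.
(Exp terms are combined using exp(i*s)*conj(exp(i*t)) = exp(i*(s-t)), and sums of them are collapsed using the identity that for every m > 1 the m distinct m-th roots of unity sum to 0, e.g. 1 + exp(2*I*pi/3) + exp(-2*I*pi/3) = 0.)
Dividing by |G| = 5 gives 0/5 = 0, matching the row-orthogonality relation <chi_3, chi_1> = [chi_3 = chi_1].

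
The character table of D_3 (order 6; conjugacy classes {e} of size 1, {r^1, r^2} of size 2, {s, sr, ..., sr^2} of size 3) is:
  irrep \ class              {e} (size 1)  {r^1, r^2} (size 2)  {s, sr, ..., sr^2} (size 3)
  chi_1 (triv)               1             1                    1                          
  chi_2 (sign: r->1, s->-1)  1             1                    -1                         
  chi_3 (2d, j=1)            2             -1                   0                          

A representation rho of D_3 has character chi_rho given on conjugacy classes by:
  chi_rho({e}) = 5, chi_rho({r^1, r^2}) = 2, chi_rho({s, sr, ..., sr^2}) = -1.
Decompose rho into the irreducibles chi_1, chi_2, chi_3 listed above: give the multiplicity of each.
Multiplicities: chi_1: 1, chi_2: 2, chi_3: 1.

Explanation: Use <chi_rho, chi> = (1/|G|) sum_C |C| * chi_rho(C) * conj(chi(C)) with |G| = 6 for each irreducible chi in the table:
  <chi_rho, chi_1> = (1/6)[1*(5)*conj(1) + 2*(2)*conj(1) + 3*(-1)*conj(1)]
      = (1/6)[(5) + (4) + (-3)] = 6/6 = 1
  <chi_rho, chi_2> = (1/6)[1*(5)*conj(1) + 2*(2)*conj(1) + 3*(-1)*conj(-1)]
      = (1/6)[(5) + (4) + (3)] = 12/6 = 2
  <chi_rho, chi_3> = (1/6)[1*(5)*conj(2) + 2*(2)*conj(-1) + 3*(-1)*conj(0)]
      = (1/6)[(10) + (-4) + (0)] = 6/6 = 1
Dimension check: dim(rho) = sum (mult * dim) = 1*1 + 2*1 + 1*2 = 5 = chi_rho(e) = 5.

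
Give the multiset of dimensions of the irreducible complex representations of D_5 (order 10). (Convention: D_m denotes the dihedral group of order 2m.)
Dimensions: 1, 1, 2, 2

Why: There are 4 irreducibles (= number of conjugacy classes). Their dimensions d_i satisfy sum d_i^2 = |G| = 10: 1 + 1 + 4 + 4 = 10.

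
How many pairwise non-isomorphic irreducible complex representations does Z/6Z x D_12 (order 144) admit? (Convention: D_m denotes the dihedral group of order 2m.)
54

Why: The number of irreducible complex representations of a finite group equals its number of conjugacy classes. For a direct product, #classes(G x H) = #classes(G) * #classes(H). Z/6Z has 6 classes (abelian), D_12 has 9 classes, so 6 * 9 = 54, so Z/6Z x D_12 (order 144) has exactly 54 irreducible complex representations.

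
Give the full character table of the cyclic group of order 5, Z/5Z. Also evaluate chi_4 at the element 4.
Character table of Z/5Z (irreps indexed chi_0,...,chi_4 with chi_k(m) = zeta_5^(k*m), zeta_5 = exp(2*pi*i/5)):
  irrep \ class  {0} (size 1)  {1} (size 1)    {2} (size 1)    {3} (size 1)    {4} (size 1)  
  chi_0          1             1               1               1               1             
  chi_1          1             exp(2*I*pi/5)   exp(4*I*pi/5)   exp(-4*I*pi/5)  exp(-2*I*pi/5)
  chi_2          1             exp(4*I*pi/5)   exp(-2*I*pi/5)  exp(2*I*pi/5)   exp(-4*I*pi/5)
  chi_3          1             exp(-4*I*pi/5)  exp(2*I*pi/5)   exp(-2*I*pi/5)  exp(4*I*pi/5) 
  chi_4          1             exp(-2*I*pi/5)  exp(-4*I*pi/5)  exp(4*I*pi/5)   exp(2*I*pi/5) 

Spot check: chi_4(4) = zeta_5^(4*4) = zeta_5^16 = exp(2*I*pi/5).

Working: Z/5Z is abelian, so all 5 irreducible complex representations are 1-dimensional. They are given by chi_k(m) = zeta_5^(k*m) for k = 0,...,4. Row orthogonality: sum_m chi_k(m) conj(chi_l(m)) = 5 * [k = l].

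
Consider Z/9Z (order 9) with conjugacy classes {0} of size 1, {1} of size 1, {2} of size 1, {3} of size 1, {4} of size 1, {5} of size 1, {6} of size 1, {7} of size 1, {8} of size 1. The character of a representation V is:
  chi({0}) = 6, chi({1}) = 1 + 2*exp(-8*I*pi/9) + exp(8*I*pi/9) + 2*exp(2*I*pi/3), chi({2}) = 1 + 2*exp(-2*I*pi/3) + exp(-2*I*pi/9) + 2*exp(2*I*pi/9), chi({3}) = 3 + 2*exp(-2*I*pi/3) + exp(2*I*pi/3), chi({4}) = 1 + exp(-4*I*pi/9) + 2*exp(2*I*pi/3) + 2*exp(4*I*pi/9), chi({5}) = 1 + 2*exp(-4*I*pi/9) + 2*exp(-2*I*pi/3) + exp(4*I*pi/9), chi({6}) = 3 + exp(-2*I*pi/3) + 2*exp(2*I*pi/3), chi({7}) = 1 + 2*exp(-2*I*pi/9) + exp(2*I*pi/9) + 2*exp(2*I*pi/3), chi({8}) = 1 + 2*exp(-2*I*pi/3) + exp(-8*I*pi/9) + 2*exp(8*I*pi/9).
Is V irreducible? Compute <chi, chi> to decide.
Not irreducible (reducible): <chi, chi> = 10 > 1.

Details: <chi, chi> = (1/|G|) sum_C |C| * |chi(C)|^2 = (1/9)[1*|6|^2 + 1*|1 + 2*exp(-8*I*pi/9) + exp(8*I*pi/9) + 2*exp(2*I*pi/3)|^2 + 1*|1 + 2*exp(-2*I*pi/3) + exp(-2*I*pi/9) + 2*exp(2*I*pi/9)|^2 + 1*|3 + 2*exp(-2*I*pi/3) + exp(2*I*pi/3)|^2 + 1*|1 + exp(-4*I*pi/9) + 2*exp(2*I*pi/3) + 2*exp(4*I*pi/9)|^2 + 1*|1 + 2*exp(-4*I*pi/9) + 2*exp(-2*I*pi/3) + exp(4*I*pi/9)|^2 + 1*|3 + exp(-2*I*pi/3) + 2*exp(2*I*pi/3)|^2 + 1*|1 + 2*exp(-2*I*pi/9) + exp(2*I*pi/9) + 2*exp(2*I*pi/3)|^2 + 1*|1 + 2*exp(-2*I*pi/3) + exp(-8*I*pi/9) + 2*exp(8*I*pi/9)|^2]
  = (1/9)[(36) + (10 + 4*exp(-4*I*pi/9) + 4*exp(-2*I*pi/9) + 2*exp(-2*I*pi/3) + 3*exp(-8*I*pi/9) + 3*exp(8*I*pi/9) + 2*exp(2*I*pi/3) + 4*exp(2*I*pi/9) + 4*exp(4*I*pi/9)) + (10 + 4*exp(-4*I*pi/9) + 3*exp(-2*I*pi/9) + 2*exp(-2*I*pi/3) + 4*exp(-8*I*pi/9) + 4*exp(8*I*pi/9) + 2*exp(2*I*pi/3) + 3*exp(2*I*pi/9) + 4*exp(4*I*pi/9)) + (3) + (10 + 3*exp(-4*I*pi/9) + 4*exp(-2*I*pi/9) + 2*exp(-2*I*pi/3) + 4*exp(-8*I*pi/9) + 4*exp(8*I*pi/9) + 2*exp(2*I*pi/3) + 4*exp(2*I*pi/9) + 3*exp(4*I*pi/9)) + (10 + 3*exp(-4*I*pi/9) + 4*exp(-2*I*pi/9) + 2*exp(-2*I*pi/3) + 4*exp(-8*I*pi/9) + 4*exp(8*I*pi/9) + 2*exp(2*I*pi/3) + 4*exp(2*I*pi/9) + 3*exp(4*I*pi/9)) + (3) + (10 + 4*exp(-4*I*pi/9) + 3*exp(-2*I*pi/9) + 2*exp(-2*I*pi/3) + 4*exp(-8*I*pi/9) + 4*exp(8*I*pi/9) + 2*exp(2*I*pi/3) + 3*exp(2*I*pi/9) + 4*exp(4*I*pi/9)) + (10 + 4*exp(-4*I*pi/9) + 4*exp(-2*I*pi/9) + 2*exp(-2*I*pi/3) + 3*exp(-8*I*pi/9) + 3*exp(8*I*pi/9) + 2*exp(2*I*pi/3) + 4*exp(2*I*pi/9) + 4*exp(4*I*pi/9))] = 90/9 = 10.
(Exp terms are combined using exp(i*s)*conj(exp(i*t)) = exp(i*(s-t)), and sums of them are collapsed using the identity that for every m > 1 the m distinct m-th roots of unity sum to 0, e.g. 1 + exp(2*I*pi/3) + exp(-2*I*pi/3) = 0.)
A character is irreducible iff <chi, chi> = 1, so this representation is reducible.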